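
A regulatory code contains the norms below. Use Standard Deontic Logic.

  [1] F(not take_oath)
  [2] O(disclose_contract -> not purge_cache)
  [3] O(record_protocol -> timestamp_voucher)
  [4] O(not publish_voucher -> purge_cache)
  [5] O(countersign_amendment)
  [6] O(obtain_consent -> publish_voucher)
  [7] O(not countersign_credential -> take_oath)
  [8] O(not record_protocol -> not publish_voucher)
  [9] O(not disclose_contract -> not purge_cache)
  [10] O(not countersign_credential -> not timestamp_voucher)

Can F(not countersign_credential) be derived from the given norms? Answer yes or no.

By case analysis on not disclose_contract: premise 9 gives O(not disclose_contract -> not purge_cache) and premise 2 gives O(disclose_contract -> not purge_cache), so O(not purge_cache) either way.
Premise 4 is O(not publish_voucher -> purge_cache); contrapositively O(not purge_cache -> publish_voucher). Since O(not purge_cache) holds, K gives O(publish_voucher).
The contrapositive of premise 8 (O(not record_protocol -> not publish_voucher)) is O(publish_voucher -> record_protocol), and O(publish_voucher) is already established, so O(record_protocol).
From O(record_protocol) and premise 3, O(record_protocol -> timestamp_voucher), we obtain O(timestamp_voucher).
The contrapositive of premise 10 (O(not countersign_credential -> not timestamp_voucher)) is O(timestamp_voucher -> countersign_credential), and O(timestamp_voucher) is already established, so O(countersign_credential).
Premises 1, 5, 6, 7 do not contribute to this derivation.
So O(countersign_credential) holds, i.e. F(not countersign_credential). The claim follows.

Yes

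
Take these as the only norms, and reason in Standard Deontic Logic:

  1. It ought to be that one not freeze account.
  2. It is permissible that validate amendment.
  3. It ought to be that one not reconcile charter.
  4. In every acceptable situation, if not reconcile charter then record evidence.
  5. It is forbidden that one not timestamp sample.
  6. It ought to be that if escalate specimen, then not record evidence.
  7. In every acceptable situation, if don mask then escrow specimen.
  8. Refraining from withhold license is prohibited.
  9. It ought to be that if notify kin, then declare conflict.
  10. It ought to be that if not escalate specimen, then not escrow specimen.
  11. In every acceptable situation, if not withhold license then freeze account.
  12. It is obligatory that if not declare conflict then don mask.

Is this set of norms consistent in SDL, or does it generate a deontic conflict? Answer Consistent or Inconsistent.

Consistent

Premise 11 is O(¬withhold_license → freeze_account), but O(¬withhold_license) is not derivable from the premises, so it does not yield O(freeze_account).
So O(freeze_account) is not derivable, and the apparent clash with O(¬freeze_account) does not arise.
A world satisfying every obligation exists (e.g. declare_conflict=true, don_mask=false, escalate_specimen=false, escrow_specimen=false, freeze_account=false, notify_kin=false, reconcile_charter=false, record_evidence=true, timestamp_sample=true, validate_amendment=false, withhold_license=true); no atom is both obligatory and forbidden, so the set is consistent.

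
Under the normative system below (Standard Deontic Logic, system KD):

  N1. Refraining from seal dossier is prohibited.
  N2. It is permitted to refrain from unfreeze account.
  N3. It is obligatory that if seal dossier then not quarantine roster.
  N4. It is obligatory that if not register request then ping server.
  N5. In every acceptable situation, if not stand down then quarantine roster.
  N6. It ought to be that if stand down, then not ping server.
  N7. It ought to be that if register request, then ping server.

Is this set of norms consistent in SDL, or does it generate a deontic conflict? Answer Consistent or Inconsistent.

Premises 4 and 7 cover both cases: O(¬register_request → ping_server) and O(register_request → ping_server). Since ¬register_request ∨ register_request is a tautology, O(ping_server) follows.
Premise 6 is O(stand_down → ¬ping_server); contrapositively O(ping_server → ¬stand_down). Since O(ping_server) holds, K gives O(¬stand_down).
From O(¬stand_down) and premise 5, O(¬stand_down → quarantine_roster), we obtain O(quarantine_roster).
Premise 3 is O(seal_dossier → ¬quarantine_roster); contrapositively O(quarantine_roster → ¬seal_dossier). Since O(quarantine_roster) holds, K gives O(¬seal_dossier).
Yet premise 1 is F(¬seal_dossier), i.e. O(seal_dossier).
We now have both O(¬seal_dossier) and O(seal_dossier) — seal_dossier is simultaneously obligatory and forbidden, violating the D-axiom.

Inconsistent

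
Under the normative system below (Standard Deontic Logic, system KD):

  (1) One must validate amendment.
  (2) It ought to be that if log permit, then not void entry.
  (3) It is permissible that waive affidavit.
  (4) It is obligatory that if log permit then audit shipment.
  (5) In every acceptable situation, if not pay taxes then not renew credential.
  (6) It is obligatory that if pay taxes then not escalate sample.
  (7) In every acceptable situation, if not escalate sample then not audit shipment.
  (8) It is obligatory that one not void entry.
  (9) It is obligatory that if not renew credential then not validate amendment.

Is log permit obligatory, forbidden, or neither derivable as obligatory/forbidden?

Premise 1 gives O(validate_amendment).
Premise 9, O(¬renew_credential → ¬validate_amendment), contraposes to O(validate_amendment → renew_credential); with O(validate_amendment) we get O(renew_credential).
The contrapositive of premise 5 (O(¬pay_taxes → ¬renew_credential)) is O(renew_credential → pay_taxes), and O(renew_credential) is already established, so O(pay_taxes).
With premise 6, O(pay_taxes → ¬escalate_sample), the K-axiom yields O(¬escalate_sample).
From O(¬escalate_sample) and premise 7, O(¬escalate_sample → ¬audit_shipment), we obtain O(¬audit_shipment).
Premise 4, O(log_permit → audit_shipment), contraposes to O(¬audit_shipment → ¬log_permit); with O(¬audit_shipment) we get O(¬log_permit).
Premises 2, 3, 8 do not contribute to this derivation.
Thus O(¬log_permit), which is F(log_permit): log_permit is forbidden.

Forbidden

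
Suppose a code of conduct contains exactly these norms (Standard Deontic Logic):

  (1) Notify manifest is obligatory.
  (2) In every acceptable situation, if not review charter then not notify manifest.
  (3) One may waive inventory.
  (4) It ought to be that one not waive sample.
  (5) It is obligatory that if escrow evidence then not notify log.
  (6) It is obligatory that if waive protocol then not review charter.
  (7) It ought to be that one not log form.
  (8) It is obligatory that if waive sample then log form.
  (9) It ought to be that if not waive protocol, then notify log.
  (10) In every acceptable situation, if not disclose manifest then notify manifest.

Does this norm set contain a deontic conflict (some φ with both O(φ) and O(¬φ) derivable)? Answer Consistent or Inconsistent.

Premise 8 is O(waive_sample → log_form), but O(waive_sample) is not derivable from the premises, so it does not yield O(log_form).
So O(log_form) is not derivable, and the apparent clash with O(¬log_form) does not arise.
A world satisfying every obligation exists (e.g. disclose_manifest=false, escrow_evidence=false, log_form=false, notify_log=true, notify_manifest=true, review_charter=true, waive_inventory=false, waive_protocol=false, waive_sample=false); no atom is both obligatory and forbidden, so the set is consistent.

Consistent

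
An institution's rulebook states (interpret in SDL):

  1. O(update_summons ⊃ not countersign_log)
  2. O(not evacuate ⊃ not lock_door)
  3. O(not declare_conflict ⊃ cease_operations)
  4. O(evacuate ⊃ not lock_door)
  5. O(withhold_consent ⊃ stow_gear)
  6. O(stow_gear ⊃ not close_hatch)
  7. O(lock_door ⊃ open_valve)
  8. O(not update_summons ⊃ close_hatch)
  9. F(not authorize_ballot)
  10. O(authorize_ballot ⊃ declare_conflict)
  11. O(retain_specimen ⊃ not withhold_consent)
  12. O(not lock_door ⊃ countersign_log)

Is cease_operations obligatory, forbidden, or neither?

Premise 3 is O(not declare_conflict ⊃ cease_operations), but O(not declare_conflict) is not derivable from the premises, so it does not yield O(cease_operations).
No premise or chain of K-axiom applications forces O(cease_operations), and none forces O(not cease_operations). So cease_operations is neither obligatory nor forbidden under these norms.

Neither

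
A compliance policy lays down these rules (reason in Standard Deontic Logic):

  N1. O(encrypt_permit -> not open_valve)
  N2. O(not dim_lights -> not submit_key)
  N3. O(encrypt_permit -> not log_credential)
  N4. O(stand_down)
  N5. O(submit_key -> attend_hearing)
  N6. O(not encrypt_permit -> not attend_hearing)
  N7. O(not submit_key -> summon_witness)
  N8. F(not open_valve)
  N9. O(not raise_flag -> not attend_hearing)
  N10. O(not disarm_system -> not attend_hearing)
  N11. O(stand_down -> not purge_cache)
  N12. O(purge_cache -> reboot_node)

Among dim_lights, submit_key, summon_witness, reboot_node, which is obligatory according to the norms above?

summon_witness

Premise 8 is F(not open_valve), i.e. O(open_valve).
Premise 1 is O(encrypt_permit -> not open_valve); contrapositively O(open_valve -> not encrypt_permit). Since O(open_valve) holds, K gives O(not encrypt_permit).
With premise 6, O(not encrypt_permit -> not attend_hearing), the K-axiom yields O(not attend_hearing).
Premise 5, O(submit_key -> attend_hearing), contraposes to O(not attend_hearing -> not submit_key); with O(not attend_hearing) we get O(not submit_key).
From O(not submit_key) and premise 7, O(not submit_key -> summon_witness), we obtain O(summon_witness).
So O(summon_witness) holds — summon_witness is obligatory. None of the other listed options is made obligatory by any chain of premises.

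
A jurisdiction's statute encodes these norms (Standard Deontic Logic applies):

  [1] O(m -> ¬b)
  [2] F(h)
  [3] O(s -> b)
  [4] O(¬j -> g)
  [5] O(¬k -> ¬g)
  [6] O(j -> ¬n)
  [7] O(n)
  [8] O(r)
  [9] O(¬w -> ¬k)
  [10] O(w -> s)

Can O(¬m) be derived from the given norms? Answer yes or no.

Premise 7 gives O(n).
Premise 6 is O(j -> ¬n); contrapositively O(n -> ¬j). Since O(n) holds, K gives O(¬j).
With premise 4, O(¬j -> g), the K-axiom yields O(g).
Premise 5, O(¬k -> ¬g), contraposes to O(g -> k); with O(g) we get O(k).
The contrapositive of premise 9 (O(¬w -> ¬k)) is O(k -> w), and O(k) is already established, so O(w).
From O(w) and premise 10, O(w -> s), we obtain O(s).
Premise 3 is O(s -> b); since O(s), deontic closure gives O(b).
The contrapositive of premise 1 (O(m -> ¬b)) is O(b -> ¬m), and O(b) is already established, so O(¬m).
Premises 2, 8 do not contribute to this derivation.
So O(¬m) follows.

Yes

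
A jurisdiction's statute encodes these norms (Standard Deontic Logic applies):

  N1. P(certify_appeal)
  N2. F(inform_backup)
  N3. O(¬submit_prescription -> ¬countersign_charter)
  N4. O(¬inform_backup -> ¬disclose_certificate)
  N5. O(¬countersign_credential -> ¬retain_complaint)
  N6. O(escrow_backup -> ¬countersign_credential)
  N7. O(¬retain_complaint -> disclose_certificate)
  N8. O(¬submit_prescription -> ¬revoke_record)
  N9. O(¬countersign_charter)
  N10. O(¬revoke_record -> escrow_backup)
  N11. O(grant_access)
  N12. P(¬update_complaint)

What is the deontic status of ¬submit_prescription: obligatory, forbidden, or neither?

Forbidden

Premise 2, F(inform_backup), is equivalent to O(¬inform_backup).
Premise 4 is O(¬inform_backup -> ¬disclose_certificate); since O(¬inform_backup), deontic closure gives O(¬disclose_certificate).
Premise 7 is O(¬retain_complaint -> disclose_certificate); contrapositively O(¬disclose_certificate -> retain_complaint). Since O(¬disclose_certificate) holds, K gives O(retain_complaint).
Premise 5 is O(¬countersign_credential -> ¬retain_complaint); contrapositively O(retain_complaint -> countersign_credential). Since O(retain_complaint) holds, K gives O(countersign_credential).
The contrapositive of premise 6 (O(escrow_backup -> ¬countersign_credential)) is O(countersign_credential -> ¬escrow_backup), and O(countersign_credential) is already established, so O(¬escrow_backup).
Premise 10, O(¬revoke_record -> escrow_backup), contraposes to O(¬escrow_backup -> revoke_record); with O(¬escrow_backup) we get O(revoke_record).
The contrapositive of premise 8 (O(¬submit_prescription -> ¬revoke_record)) is O(revoke_record -> submit_prescription), and O(revoke_record) is already established, so O(submit_prescription).
Premises 1, 3, 9, 11, 12 do not contribute to this derivation.
Thus O(submit_prescription), which is F(¬submit_prescription): ¬submit_prescription is forbidden.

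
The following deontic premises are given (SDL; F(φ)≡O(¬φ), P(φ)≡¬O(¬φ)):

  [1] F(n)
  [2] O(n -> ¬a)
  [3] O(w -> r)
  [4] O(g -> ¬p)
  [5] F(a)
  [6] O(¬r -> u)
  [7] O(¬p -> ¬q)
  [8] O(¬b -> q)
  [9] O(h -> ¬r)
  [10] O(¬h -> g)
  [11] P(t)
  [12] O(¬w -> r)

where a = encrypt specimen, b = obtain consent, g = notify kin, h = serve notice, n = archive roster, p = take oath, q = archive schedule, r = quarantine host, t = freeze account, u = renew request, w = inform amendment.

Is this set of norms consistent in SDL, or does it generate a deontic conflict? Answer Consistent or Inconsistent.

Premise 2 is O(n -> ¬a); even if O(¬a) held, inferring O(n) would be affirming the consequent — invalid.
So O(n) is not derivable, and the apparent clash with O(¬n) does not arise.
A world satisfying every obligation exists (e.g. a=false, b=true, g=true, h=false, n=false, p=false, q=false, r=true, t=false, u=false, w=false); no atom is both obligatory and forbidden, so the set is consistent.

Consistent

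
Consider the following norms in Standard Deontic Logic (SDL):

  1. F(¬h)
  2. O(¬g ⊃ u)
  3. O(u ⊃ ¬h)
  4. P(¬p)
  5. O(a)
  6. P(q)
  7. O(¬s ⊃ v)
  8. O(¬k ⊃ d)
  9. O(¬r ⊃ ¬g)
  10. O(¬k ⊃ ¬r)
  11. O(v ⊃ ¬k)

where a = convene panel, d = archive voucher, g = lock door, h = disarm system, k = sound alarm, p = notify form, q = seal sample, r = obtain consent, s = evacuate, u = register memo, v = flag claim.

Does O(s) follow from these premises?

Premise 1, F(¬h), is equivalent to O(h).
The contrapositive of premise 3 (O(u ⊃ ¬h)) is O(h ⊃ ¬u), and O(h) is already established, so O(¬u).
Premise 2, O(¬g ⊃ u), contraposes to O(¬u ⊃ g); with O(¬u) we get O(g).
The contrapositive of premise 9 (O(¬r ⊃ ¬g)) is O(g ⊃ r), and O(g) is already established, so O(r).
Premise 10 is O(¬k ⊃ ¬r); contrapositively O(r ⊃ k). Since O(r) holds, K gives O(k).
Premise 11 is O(v ⊃ ¬k); contrapositively O(k ⊃ ¬v). Since O(k) holds, K gives O(¬v).
The contrapositive of premise 7 (O(¬s ⊃ v)) is O(¬v ⊃ s), and O(¬v) is already established, so O(s).
Premises 4, 5, 6, 8 do not contribute to this derivation.
So O(s) follows.

Yes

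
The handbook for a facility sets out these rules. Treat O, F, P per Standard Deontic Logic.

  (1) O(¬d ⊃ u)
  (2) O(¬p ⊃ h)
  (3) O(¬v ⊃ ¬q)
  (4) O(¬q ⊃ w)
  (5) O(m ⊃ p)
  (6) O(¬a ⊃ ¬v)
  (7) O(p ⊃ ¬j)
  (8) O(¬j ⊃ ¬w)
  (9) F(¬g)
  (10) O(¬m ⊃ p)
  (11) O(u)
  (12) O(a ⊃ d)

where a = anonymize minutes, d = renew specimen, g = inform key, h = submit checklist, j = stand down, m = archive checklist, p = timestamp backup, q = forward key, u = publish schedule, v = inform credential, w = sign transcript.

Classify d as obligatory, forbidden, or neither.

Premises 10 and 5 cover both cases: O(¬m ⊃ p) and O(m ⊃ p). Since ¬m ∨ m is a tautology, O(p) follows.
Applying K to premise 7 (O(p ⊃ ¬j)) and O(p) yields O(¬j).
With premise 8, O(¬j ⊃ ¬w), the K-axiom yields O(¬w).
Premise 4 is O(¬q ⊃ w); contrapositively O(¬w ⊃ q). Since O(¬w) holds, K gives O(q).
Premise 3 is O(¬v ⊃ ¬q); contrapositively O(q ⊃ v). Since O(q) holds, K gives O(v).
Premise 6, O(¬a ⊃ ¬v), contraposes to O(v ⊃ a); with O(v) we get O(a).
Applying K to premise 12 (O(a ⊃ d)) and O(a) yields O(d).
Premises 1, 2, 9, 11 do not contribute to this derivation.
Hence d is obligatory.

Obligatory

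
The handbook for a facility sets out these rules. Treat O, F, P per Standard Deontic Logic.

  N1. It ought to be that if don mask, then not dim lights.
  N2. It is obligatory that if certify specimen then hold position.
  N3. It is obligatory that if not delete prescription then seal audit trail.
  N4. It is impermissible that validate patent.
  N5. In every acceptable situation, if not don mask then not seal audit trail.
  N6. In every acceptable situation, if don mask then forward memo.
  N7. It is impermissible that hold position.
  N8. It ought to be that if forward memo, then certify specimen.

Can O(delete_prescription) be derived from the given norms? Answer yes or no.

Premise 7, F(hold_position), is equivalent to O(¬hold_position).
Premise 2 is O(certify_specimen → hold_position); contrapositively O(¬hold_position → ¬certify_specimen). Since O(¬hold_position) holds, K gives O(¬certify_specimen).
The contrapositive of premise 8 (O(forward_memo → certify_specimen)) is O(¬certify_specimen → ¬forward_memo), and O(¬certify_specimen) is already established, so O(¬forward_memo).
Premise 6, O(don_mask → forward_memo), contraposes to O(¬forward_memo → ¬don_mask); with O(¬forward_memo) we get O(¬don_mask).
With premise 5, O(¬don_mask → ¬seal_audit_trail), the K-axiom yields O(¬seal_audit_trail).
Premise 3, O(¬delete_prescription → seal_audit_trail), contraposes to O(¬seal_audit_trail → delete_prescription); with O(¬seal_audit_trail) we get O(delete_prescription).
Premises 1, 4 do not contribute to this derivation.
So O(delete_prescription) follows.

Yes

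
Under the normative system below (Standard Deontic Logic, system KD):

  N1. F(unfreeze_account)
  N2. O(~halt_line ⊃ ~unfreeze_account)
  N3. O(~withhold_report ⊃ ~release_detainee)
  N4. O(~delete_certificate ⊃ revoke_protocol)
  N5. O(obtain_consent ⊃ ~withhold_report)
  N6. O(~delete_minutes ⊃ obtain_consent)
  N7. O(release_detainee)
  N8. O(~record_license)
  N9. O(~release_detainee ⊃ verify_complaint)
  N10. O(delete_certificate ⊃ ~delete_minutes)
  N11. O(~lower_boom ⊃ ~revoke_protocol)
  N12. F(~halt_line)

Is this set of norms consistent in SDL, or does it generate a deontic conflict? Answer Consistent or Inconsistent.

Consistent

Premise 2 is O(~halt_line ⊃ ~unfreeze_account); even if O(~unfreeze_account) held, inferring O(~halt_line) would be affirming the consequent — invalid.
So O(~halt_line) is not derivable, and the apparent clash with O(halt_line) does not arise.
A world satisfying every obligation exists (e.g. delete_certificate=false, delete_minutes=true, halt_line=true, lower_boom=true, obtain_consent=false, record_license=false, release_detainee=true, revoke_protocol=true, unfreeze_account=false, verify_complaint=false, withhold_report=true); no atom is both obligatory and forbidden, so the set is consistent.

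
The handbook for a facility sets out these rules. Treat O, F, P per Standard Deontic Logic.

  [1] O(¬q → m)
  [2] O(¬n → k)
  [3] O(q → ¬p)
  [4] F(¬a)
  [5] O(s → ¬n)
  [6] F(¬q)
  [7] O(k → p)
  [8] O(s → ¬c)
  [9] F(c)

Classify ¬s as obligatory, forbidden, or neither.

F(¬q) at premise 6 means O(q).
Premise 3 is O(q → ¬p); since O(q), deontic closure gives O(¬p).
Premise 7, O(k → p), contraposes to O(¬p → ¬k); with O(¬p) we get O(¬k).
Premise 2, O(¬n → k), contraposes to O(¬k → n); with O(¬k) we get O(n).
Premise 5, O(s → ¬n), contraposes to O(n → ¬s); with O(n) we get O(¬s).
Premises 1, 4, 8, 9 do not contribute to this derivation.
Hence ¬s is obligatory.

Obligatory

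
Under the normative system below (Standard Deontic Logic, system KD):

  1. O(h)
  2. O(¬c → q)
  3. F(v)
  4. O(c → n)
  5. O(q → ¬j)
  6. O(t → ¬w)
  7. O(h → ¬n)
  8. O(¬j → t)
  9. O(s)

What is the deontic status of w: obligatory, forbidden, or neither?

Forbidden

From premise 1 we have O(h).
Applying K to premise 7 (O(h → ¬n)) and O(h) yields O(¬n).
The contrapositive of premise 4 (O(c → n)) is O(¬n → ¬c), and O(¬n) is already established, so O(¬c).
From O(¬c) and premise 2, O(¬c → q), we obtain O(q).
Applying K to premise 5 (O(q → ¬j)) and O(q) yields O(¬j).
Applying K to premise 8 (O(¬j → t)) and O(¬j) yields O(t).
With premise 6, O(t → ¬w), the K-axiom yields O(¬w).
Premises 3, 9 do not contribute to this derivation.
Thus O(¬w), which is F(w): w is forbidden.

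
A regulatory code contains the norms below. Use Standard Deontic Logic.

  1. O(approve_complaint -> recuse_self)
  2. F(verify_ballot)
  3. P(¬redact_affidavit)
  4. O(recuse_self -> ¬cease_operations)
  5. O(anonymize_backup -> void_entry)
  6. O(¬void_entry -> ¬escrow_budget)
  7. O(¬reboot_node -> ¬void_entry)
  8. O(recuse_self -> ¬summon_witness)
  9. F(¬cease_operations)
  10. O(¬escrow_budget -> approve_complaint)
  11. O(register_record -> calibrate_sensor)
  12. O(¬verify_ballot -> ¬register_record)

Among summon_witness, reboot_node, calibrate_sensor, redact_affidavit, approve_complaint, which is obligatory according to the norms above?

F(¬cease_operations) at premise 9 means O(cease_operations).
The contrapositive of premise 4 (O(recuse_self -> ¬cease_operations)) is O(cease_operations -> ¬recuse_self), and O(cease_operations) is already established, so O(¬recuse_self).
Premise 1 is O(approve_complaint -> recuse_self); contrapositively O(¬recuse_self -> ¬approve_complaint). Since O(¬recuse_self) holds, K gives O(¬approve_complaint).
Premise 10 is O(¬escrow_budget -> approve_complaint); contrapositively O(¬approve_complaint -> escrow_budget). Since O(¬approve_complaint) holds, K gives O(escrow_budget).
Premise 6 is O(¬void_entry -> ¬escrow_budget); contrapositively O(escrow_budget -> void_entry). Since O(escrow_budget) holds, K gives O(void_entry).
Premise 7 is O(¬reboot_node -> ¬void_entry); contrapositively O(void_entry -> reboot_node). Since O(void_entry) holds, K gives O(reboot_node).
So O(reboot_node) holds — reboot_node is obligatory. None of the other listed options is made obligatory by any chain of premises.

reboot_node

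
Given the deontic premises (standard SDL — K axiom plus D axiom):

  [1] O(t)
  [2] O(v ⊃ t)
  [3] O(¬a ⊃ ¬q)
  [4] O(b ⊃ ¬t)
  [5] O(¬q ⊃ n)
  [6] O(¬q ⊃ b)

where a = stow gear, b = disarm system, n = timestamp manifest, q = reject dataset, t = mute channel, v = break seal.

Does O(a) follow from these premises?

From premise 1 we have O(t).
Premise 4 is O(b ⊃ ¬t); contrapositively O(t ⊃ ¬b). Since O(t) holds, K gives O(¬b).
Premise 6 is O(¬q ⊃ b); contrapositively O(¬b ⊃ q). Since O(¬b) holds, K gives O(q).
Premise 3 is O(¬a ⊃ ¬q); contrapositively O(q ⊃ a). Since O(q) holds, K gives O(a).
Premises 2, 5 do not contribute to this derivation.
So O(a) follows.

Yes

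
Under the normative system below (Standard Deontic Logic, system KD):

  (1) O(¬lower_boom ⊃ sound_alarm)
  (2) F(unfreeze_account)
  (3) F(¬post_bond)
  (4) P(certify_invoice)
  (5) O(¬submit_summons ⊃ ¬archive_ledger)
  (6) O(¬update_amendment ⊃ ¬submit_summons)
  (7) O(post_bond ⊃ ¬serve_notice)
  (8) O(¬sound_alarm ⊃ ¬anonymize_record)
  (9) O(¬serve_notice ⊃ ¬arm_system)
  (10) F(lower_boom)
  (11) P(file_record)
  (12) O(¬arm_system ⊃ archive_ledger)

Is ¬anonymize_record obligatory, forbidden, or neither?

Premise 8 is O(¬sound_alarm ⊃ ¬anonymize_record), but O(¬sound_alarm) is not derivable from the premises, so it does not yield O(¬anonymize_record).
No premise or chain of K-axiom applications forces O(¬anonymize_record), and none forces O(anonymize_record). So ¬anonymize_record is neither obligatory nor forbidden under these norms.

Neither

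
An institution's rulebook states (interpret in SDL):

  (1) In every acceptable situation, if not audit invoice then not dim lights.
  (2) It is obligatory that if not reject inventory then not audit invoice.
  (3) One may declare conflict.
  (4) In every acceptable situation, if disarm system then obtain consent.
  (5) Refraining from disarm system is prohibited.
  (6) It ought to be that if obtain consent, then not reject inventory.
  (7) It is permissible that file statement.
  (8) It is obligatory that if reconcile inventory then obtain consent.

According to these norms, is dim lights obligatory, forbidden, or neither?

Premise 5 is F(¬disarm_system), i.e. O(disarm_system).
Premise 4 is O(disarm_system → obtain_consent); since O(disarm_system), deontic closure gives O(obtain_consent).
Applying K to premise 6 (O(obtain_consent → ¬reject_inventory)) and O(obtain_consent) yields O(¬reject_inventory).
Applying K to premise 2 (O(¬reject_inventory → ¬audit_invoice)) and O(¬reject_inventory) yields O(¬audit_invoice).
From O(¬audit_invoice) and premise 1, O(¬audit_invoice → ¬dim_lights), we obtain O(¬dim_lights).
Premises 3, 7, 8 do not contribute to this derivation.
Thus O(¬dim_lights), which is F(dim_lights): dim_lights is forbidden.

Forbidden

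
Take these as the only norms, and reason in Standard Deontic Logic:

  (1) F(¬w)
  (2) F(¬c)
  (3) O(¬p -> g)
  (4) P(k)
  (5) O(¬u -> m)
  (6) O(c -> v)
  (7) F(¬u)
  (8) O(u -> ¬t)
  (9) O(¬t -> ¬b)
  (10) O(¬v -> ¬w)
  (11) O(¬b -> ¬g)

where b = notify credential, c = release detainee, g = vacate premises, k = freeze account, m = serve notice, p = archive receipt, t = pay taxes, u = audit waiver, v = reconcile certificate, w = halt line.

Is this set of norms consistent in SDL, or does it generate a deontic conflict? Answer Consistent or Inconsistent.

Premise 10 is O(¬v -> ¬w), but O(¬v) is not derivable from the premises, so it does not yield O(¬w).
So O(¬w) is not derivable, and the apparent clash with O(w) does not arise.
A world satisfying every obligation exists (e.g. b=false, c=true, g=false, k=false, m=false, p=true, t=false, u=true, v=true, w=true); no atom is both obligatory and forbidden, so the set is consistent.

Consistent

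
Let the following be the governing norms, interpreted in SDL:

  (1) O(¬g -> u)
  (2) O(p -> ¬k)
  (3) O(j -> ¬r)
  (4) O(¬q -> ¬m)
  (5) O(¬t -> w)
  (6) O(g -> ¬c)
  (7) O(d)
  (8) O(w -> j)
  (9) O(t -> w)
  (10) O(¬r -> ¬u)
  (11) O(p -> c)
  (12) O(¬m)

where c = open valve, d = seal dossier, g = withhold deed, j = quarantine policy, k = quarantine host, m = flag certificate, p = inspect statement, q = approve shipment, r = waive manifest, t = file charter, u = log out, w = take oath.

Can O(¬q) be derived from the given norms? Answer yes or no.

No

Premise 4 is O(¬q -> ¬m); even if O(¬m) held, inferring O(¬q) would be affirming the consequent — invalid.
No other premise forces O(¬q). An ideal world satisfying every premise can still have ¬q false, so O(¬q) is not derivable.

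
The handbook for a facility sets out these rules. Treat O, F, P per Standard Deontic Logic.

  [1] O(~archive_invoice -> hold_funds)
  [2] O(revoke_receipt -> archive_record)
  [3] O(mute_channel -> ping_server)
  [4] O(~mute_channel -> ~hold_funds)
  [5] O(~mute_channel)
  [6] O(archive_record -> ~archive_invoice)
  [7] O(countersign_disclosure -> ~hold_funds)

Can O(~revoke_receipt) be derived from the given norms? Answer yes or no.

From premise 5 we have O(~mute_channel).
From O(~mute_channel) and premise 4, O(~mute_channel -> ~hold_funds), we obtain O(~hold_funds).
Premise 1, O(~archive_invoice -> hold_funds), contraposes to O(~hold_funds -> archive_invoice); with O(~hold_funds) we get O(archive_invoice).
Premise 6, O(archive_record -> ~archive_invoice), contraposes to O(archive_invoice -> ~archive_record); with O(archive_invoice) we get O(~archive_record).
The contrapositive of premise 2 (O(revoke_receipt -> archive_record)) is O(~archive_record -> ~revoke_receipt), and O(~archive_record) is already established, so O(~revoke_receipt).
Premises 3, 7 do not contribute to this derivation.
So O(~revoke_receipt) follows.

Yes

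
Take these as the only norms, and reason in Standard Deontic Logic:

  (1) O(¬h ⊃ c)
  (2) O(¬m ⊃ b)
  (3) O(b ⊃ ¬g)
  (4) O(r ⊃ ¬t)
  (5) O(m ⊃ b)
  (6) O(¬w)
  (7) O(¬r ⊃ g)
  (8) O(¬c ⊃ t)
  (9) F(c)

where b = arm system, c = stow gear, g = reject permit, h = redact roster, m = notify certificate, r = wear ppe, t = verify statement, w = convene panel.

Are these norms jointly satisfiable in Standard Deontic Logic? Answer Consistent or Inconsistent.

Premises 2 and 5 cover both cases: O(¬m ⊃ b) and O(m ⊃ b). Since ¬m ∨ m is a tautology, O(b) follows.
Premise 3 is O(b ⊃ ¬g); since O(b), deontic closure gives O(¬g).
The contrapositive of premise 7 (O(¬r ⊃ g)) is O(¬g ⊃ r), and O(¬g) is already established, so O(r).
With premise 4, O(r ⊃ ¬t), the K-axiom yields O(¬t).
The contrapositive of premise 8 (O(¬c ⊃ t)) is O(¬t ⊃ c), and O(¬t) is already established, so O(c).
But premise 9, F(c), means O(¬c).
We now have both O(c) and O(¬c) — c is simultaneously obligatory and forbidden, violating the D-axiom.

Inconsistent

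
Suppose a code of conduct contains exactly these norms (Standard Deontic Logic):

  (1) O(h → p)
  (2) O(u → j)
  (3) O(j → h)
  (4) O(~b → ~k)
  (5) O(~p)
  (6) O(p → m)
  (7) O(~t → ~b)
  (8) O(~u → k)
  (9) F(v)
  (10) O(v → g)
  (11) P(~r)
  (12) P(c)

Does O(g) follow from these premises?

No

Premise 10 is O(v → g), but O(v) is not derivable from the premises, so it does not yield O(g).
No other premise forces O(g). An ideal world satisfying every premise can still have g false, so O(g) is not derivable.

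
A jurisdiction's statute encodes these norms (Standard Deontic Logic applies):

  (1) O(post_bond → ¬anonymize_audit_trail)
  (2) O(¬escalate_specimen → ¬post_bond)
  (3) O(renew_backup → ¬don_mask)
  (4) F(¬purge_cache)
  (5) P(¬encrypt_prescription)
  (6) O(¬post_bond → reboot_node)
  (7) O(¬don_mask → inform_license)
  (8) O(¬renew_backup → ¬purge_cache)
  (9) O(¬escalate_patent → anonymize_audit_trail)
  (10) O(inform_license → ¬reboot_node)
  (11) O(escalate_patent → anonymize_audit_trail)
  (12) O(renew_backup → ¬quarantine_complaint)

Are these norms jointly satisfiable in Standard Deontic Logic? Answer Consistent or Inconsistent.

Premises 11 and 9 cover both cases: O(escalate_patent → anonymize_audit_trail) and O(¬escalate_patent → anonymize_audit_trail). Since escalate_patent ∨ ¬escalate_patent is a tautology, O(anonymize_audit_trail) follows.
Premise 1 is O(post_bond → ¬anonymize_audit_trail); contrapositively O(anonymize_audit_trail → ¬post_bond). Since O(anonymize_audit_trail) holds, K gives O(¬post_bond).
Premise 6 is O(¬post_bond → reboot_node); since O(¬post_bond), deontic closure gives O(reboot_node).
Premise 10 is O(inform_license → ¬reboot_node); contrapositively O(reboot_node → ¬inform_license). Since O(reboot_node) holds, K gives O(¬inform_license).
Premise 7, O(¬don_mask → inform_license), contraposes to O(¬inform_license → don_mask); with O(¬inform_license) we get O(don_mask).
Premise 3 is O(renew_backup → ¬don_mask); contrapositively O(don_mask → ¬renew_backup). Since O(don_mask) holds, K gives O(¬renew_backup).
From O(¬renew_backup) and premise 8, O(¬renew_backup → ¬purge_cache), we obtain O(¬purge_cache).
Yet premise 4 is F(¬purge_cache), i.e. O(purge_cache).
We now have both O(¬purge_cache) and O(purge_cache) — purge_cache is simultaneously obligatory and forbidden, violating the D-axiom.

Inconsistent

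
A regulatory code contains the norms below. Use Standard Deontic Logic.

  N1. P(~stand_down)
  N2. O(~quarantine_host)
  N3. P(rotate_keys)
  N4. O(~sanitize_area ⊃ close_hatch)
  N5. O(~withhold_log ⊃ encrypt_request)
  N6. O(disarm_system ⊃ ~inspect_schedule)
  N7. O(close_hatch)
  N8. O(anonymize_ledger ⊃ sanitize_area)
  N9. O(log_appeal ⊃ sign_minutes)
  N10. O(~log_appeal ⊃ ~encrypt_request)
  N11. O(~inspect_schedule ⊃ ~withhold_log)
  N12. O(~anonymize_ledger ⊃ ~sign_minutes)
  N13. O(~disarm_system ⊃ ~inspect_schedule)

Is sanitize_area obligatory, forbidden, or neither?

By case analysis on disarm_system: premise 6 gives O(disarm_system ⊃ ~inspect_schedule) and premise 13 gives O(~disarm_system ⊃ ~inspect_schedule), so O(~inspect_schedule) either way.
Premise 11 is O(~inspect_schedule ⊃ ~withhold_log); since O(~inspect_schedule), deontic closure gives O(~withhold_log).
From O(~withhold_log) and premise 5, O(~withhold_log ⊃ encrypt_request), we obtain O(encrypt_request).
The contrapositive of premise 10 (O(~log_appeal ⊃ ~encrypt_request)) is O(encrypt_request ⊃ log_appeal), and O(encrypt_request) is already established, so O(log_appeal).
Premise 9 is O(log_appeal ⊃ sign_minutes); since O(log_appeal), deontic closure gives O(sign_minutes).
Premise 12, O(~anonymize_ledger ⊃ ~sign_minutes), contraposes to O(sign_minutes ⊃ anonymize_ledger); with O(sign_minutes) we get O(anonymize_ledger).
Premise 8 is O(anonymize_ledger ⊃ sanitize_area); since O(anonymize_ledger), deontic closure gives O(sanitize_area).
Premises 1, 2, 3, 4, 7 do not contribute to this derivation.
Hence sanitize_area is obligatory.

Obligatory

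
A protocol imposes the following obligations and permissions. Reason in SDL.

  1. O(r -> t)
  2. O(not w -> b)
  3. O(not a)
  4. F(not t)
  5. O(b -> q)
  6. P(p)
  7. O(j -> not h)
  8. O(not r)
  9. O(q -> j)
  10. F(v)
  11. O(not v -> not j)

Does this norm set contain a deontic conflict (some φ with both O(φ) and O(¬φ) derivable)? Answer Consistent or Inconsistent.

Consistent

Premise 1 is O(r -> t); even if O(t) held, inferring O(r) would be affirming the consequent — invalid.
So O(r) is not derivable, and the apparent clash with O(not r) does not arise.
A world satisfying every obligation exists (e.g. a=false, b=false, h=false, j=false, p=false, q=false, r=false, t=true, v=false, w=true); no atom is both obligatory and forbidden, so the set is consistent.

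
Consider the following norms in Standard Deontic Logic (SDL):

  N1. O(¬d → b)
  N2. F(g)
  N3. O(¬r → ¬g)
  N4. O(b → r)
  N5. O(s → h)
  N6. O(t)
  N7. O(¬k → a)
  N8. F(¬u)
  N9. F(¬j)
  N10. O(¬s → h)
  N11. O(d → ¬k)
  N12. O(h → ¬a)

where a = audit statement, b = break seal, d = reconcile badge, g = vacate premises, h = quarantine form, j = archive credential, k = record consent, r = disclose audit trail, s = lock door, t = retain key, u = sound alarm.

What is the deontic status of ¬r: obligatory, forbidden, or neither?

Forbidden

Premises 10 and 5 are O(¬s → h) and O(s → h); every ideal world satisfies ¬s or s, so in either case h holds — hence O(h).
Applying K to premise 12 (O(h → ¬a)) and O(h) yields O(¬a).
The contrapositive of premise 7 (O(¬k → a)) is O(¬a → k), and O(¬a) is already established, so O(k).
Premise 11 is O(d → ¬k); contrapositively O(k → ¬d). Since O(k) holds, K gives O(¬d).
Applying K to premise 1 (O(¬d → b)) and O(¬d) yields O(b).
Premise 4 is O(b → r); since O(b), deontic closure gives O(r).
Premises 2, 3, 6, 8, 9 do not contribute to this derivation.
Thus O(r), which is F(¬r): ¬r is forbidden.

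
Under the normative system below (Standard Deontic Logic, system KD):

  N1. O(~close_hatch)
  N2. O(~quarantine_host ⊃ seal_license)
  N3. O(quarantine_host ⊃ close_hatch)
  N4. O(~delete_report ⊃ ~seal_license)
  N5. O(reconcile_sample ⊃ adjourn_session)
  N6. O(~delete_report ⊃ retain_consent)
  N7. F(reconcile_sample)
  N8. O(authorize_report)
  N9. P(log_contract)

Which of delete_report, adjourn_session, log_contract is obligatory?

Premise 1 states O(~close_hatch) outright.
Premise 3 is O(quarantine_host ⊃ close_hatch); contrapositively O(~close_hatch ⊃ ~quarantine_host). Since O(~close_hatch) holds, K gives O(~quarantine_host).
From O(~quarantine_host) and premise 2, O(~quarantine_host ⊃ seal_license), we obtain O(seal_license).
The contrapositive of premise 4 (O(~delete_report ⊃ ~seal_license)) is O(seal_license ⊃ delete_report), and O(seal_license) is already established, so O(delete_report).
So O(delete_report) holds — delete_report is obligatory. None of the other listed options is made obligatory by any chain of premises.

delete_report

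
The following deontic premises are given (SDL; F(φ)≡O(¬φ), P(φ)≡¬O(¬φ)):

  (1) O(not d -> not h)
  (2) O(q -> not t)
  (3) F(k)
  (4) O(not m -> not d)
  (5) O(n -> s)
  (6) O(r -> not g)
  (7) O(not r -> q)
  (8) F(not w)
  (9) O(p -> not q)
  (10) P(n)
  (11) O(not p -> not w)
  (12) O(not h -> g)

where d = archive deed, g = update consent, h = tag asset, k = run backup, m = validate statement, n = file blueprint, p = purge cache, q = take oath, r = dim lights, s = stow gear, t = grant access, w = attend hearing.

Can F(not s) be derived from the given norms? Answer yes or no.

Premise 5 is O(n -> s), but O(n) is not derivable from the premises (the permission P(n) asserts only not O(not n), not O(n)), so it does not yield O(s).
No other premise forces O(s). An ideal world satisfying every premise can still have not s true, so F(not s) is not derivable.

No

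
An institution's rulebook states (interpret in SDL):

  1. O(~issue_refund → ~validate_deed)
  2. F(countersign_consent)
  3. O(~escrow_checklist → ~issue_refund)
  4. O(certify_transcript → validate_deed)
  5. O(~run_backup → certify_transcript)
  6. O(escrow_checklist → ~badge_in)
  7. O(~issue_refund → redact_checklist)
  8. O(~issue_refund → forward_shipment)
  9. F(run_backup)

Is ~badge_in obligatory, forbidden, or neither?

Premise 9 is F(run_backup), i.e. O(~run_backup).
Applying K to premise 5 (O(~run_backup → certify_transcript)) and O(~run_backup) yields O(certify_transcript).
From O(certify_transcript) and premise 4, O(certify_transcript → validate_deed), we obtain O(validate_deed).
Premise 1, O(~issue_refund → ~validate_deed), contraposes to O(validate_deed → issue_refund); with O(validate_deed) we get O(issue_refund).
Premise 3, O(~escrow_checklist → ~issue_refund), contraposes to O(issue_refund → escrow_checklist); with O(issue_refund) we get O(escrow_checklist).
From O(escrow_checklist) and premise 6, O(escrow_checklist → ~badge_in), we obtain O(~badge_in).
Premises 2, 7, 8 do not contribute to this derivation.
Hence ~badge_in is obligatory.

Obligatory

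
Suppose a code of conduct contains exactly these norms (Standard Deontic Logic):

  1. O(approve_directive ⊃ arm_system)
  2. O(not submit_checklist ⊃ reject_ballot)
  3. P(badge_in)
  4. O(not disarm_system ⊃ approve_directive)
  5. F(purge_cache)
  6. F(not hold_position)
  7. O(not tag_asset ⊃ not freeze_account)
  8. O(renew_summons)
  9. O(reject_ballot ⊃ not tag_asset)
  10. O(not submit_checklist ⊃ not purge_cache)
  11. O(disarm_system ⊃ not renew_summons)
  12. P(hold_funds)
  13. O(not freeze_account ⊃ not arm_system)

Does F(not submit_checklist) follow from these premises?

Premise 8 states O(renew_summons) outright.
Premise 11, O(disarm_system ⊃ not renew_summons), contraposes to O(renew_summons ⊃ not disarm_system); with O(renew_summons) we get O(not disarm_system).
Applying K to premise 4 (O(not disarm_system ⊃ approve_directive)) and O(not disarm_system) yields O(approve_directive).
From O(approve_directive) and premise 1, O(approve_directive ⊃ arm_system), we obtain O(arm_system).
Premise 13 is O(not freeze_account ⊃ not arm_system); contrapositively O(arm_system ⊃ freeze_account). Since O(arm_system) holds, K gives O(freeze_account).
Premise 7 is O(not tag_asset ⊃ not freeze_account); contrapositively O(freeze_account ⊃ tag_asset). Since O(freeze_account) holds, K gives O(tag_asset).
Premise 9 is O(reject_ballot ⊃ not tag_asset); contrapositively O(tag_asset ⊃ not reject_ballot). Since O(tag_asset) holds, K gives O(not reject_ballot).
Premise 2, O(not submit_checklist ⊃ reject_ballot), contraposes to O(not reject_ballot ⊃ submit_checklist); with O(not reject_ballot) we get O(submit_checklist).
Premises 3, 5, 6, 10, 12 do not contribute to this derivation.
So O(submit_checklist) holds, i.e. F(not submit_checklist). The claim follows.

Yes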